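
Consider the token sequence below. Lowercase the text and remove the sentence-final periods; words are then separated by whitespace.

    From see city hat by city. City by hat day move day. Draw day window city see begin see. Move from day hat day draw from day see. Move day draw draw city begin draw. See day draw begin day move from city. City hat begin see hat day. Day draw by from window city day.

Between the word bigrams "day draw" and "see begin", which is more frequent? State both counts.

"day draw" (5 vs 1)

"day draw": 5 occurrences
"see begin": 1 occurrence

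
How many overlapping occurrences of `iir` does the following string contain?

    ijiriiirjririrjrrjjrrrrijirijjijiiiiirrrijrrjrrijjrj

2

Sliding a length-3 window over the 52 characters (50 positions):
  position 6–8: iir
  position 36–38: iir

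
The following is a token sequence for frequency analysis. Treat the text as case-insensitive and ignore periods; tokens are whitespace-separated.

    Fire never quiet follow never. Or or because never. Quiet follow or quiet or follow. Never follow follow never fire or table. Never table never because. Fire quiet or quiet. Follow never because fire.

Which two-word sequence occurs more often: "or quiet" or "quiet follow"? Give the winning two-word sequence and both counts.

"or quiet": 2 occurrences
"quiet follow": 3 occurrences

"quiet follow" (3 vs 2)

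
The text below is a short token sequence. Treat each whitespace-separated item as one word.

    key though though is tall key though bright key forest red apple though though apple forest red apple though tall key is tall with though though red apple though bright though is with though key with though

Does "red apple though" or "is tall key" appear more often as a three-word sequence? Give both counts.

"red apple though": 3 occurrences
"is tall key": 1 occurrence

"red apple though" (3 vs 1)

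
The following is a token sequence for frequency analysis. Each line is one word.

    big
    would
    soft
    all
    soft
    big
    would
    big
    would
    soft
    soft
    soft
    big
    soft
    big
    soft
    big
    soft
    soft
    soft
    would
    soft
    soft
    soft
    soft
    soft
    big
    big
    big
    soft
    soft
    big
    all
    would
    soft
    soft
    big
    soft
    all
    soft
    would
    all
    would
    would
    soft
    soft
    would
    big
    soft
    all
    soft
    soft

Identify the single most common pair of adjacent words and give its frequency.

Bigram frequencies (highest first):
  soft soft: 12
  soft big: 7
  big soft: 6
  would soft: 5
  big would: 3
  soft all: 3
  … (8 more, each ≤ 3)

"soft soft", 12 times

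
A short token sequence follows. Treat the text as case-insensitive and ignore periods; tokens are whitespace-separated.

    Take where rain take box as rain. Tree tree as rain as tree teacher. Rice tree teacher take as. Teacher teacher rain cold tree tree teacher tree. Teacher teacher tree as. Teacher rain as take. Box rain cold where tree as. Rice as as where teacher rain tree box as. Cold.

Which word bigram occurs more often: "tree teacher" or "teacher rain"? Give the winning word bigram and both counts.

"tree teacher": 4 occurrences
"teacher rain": 3 occurrences

"tree teacher" (4 vs 3)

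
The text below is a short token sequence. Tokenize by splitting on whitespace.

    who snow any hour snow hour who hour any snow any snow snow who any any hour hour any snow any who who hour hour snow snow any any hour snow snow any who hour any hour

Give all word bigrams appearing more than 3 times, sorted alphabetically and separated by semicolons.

any hour; snow any

Bigram counts meeting the condition (more than 3 times):
  any hour: 4
  snow any: 5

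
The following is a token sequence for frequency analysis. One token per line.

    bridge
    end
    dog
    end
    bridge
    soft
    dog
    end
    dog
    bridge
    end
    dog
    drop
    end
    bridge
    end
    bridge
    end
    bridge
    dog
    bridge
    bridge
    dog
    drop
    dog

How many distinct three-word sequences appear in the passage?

25 tokens → 23 trigram windows in total.
Repeated trigrams (each contributes count−1 duplicates):
  bridge end bridge: 2
  bridge end dog: 2
  end bridge end: 2
3 duplicate windows → 23 − 3 = 20 distinct.

20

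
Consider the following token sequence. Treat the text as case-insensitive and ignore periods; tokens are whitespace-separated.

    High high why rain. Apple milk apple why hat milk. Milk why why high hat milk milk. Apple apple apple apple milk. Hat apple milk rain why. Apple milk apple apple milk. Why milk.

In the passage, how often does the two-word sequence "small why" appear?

Scanning the 33 overlapping bigram windows for "small why":
  (none found)

0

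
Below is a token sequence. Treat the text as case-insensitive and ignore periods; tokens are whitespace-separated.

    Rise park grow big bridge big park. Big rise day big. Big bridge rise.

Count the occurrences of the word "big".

Scanning the 14 tokens for "big":
  position 4: big
  position 6: big
  position 8: big
  position 11: big
  position 12: big

5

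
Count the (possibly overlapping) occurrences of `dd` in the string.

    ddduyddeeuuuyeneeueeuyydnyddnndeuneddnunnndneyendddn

7

Sliding a length-2 window over the 52 characters (51 positions):
  position 1–2: dd
  position 2–3: dd
  position 6–7: dd
  position 27–28: dd
  position 36–37: dd
  position 49–50: dd
  position 50–51: dd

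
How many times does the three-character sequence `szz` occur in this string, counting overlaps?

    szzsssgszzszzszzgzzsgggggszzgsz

Sliding a length-3 window over the 31 characters (29 positions):
  position 1–3: szz
  position 8–10: szz
  position 11–13: szz
  position 14–16: szz
  position 26–28: szz

5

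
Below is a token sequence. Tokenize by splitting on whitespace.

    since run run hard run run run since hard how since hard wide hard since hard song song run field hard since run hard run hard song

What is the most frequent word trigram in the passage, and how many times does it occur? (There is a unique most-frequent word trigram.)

"run hard run", 2 times

Trigram frequencies (highest first):
  run hard run: 2
  since run run: 1
  run run hard: 1
  hard run run: 1
  run run run: 1
  run run since: 1
  … (18 more, each ≤ 1)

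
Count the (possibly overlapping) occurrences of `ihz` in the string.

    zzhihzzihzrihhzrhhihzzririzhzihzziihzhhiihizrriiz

5

Sliding a length-3 window over the 49 characters (47 positions):
  position 4–6: ihz
  position 8–10: ihz
  position 19–21: ihz
  position 30–32: ihz
  position 35–37: ihz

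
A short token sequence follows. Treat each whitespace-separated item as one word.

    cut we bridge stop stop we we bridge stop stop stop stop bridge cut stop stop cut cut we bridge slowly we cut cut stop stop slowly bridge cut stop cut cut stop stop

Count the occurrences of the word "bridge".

Scanning the 34 tokens for "bridge":
  position 3: bridge
  position 8: bridge
  position 13: bridge
  position 20: bridge
  position 28: bridge

5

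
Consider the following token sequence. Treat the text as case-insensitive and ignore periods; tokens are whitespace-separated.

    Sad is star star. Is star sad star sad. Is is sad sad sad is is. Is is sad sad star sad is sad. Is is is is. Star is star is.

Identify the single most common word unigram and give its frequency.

"is", 15 times

Unigram frequencies (highest first):
  is: 15
  sad: 10
  star: 7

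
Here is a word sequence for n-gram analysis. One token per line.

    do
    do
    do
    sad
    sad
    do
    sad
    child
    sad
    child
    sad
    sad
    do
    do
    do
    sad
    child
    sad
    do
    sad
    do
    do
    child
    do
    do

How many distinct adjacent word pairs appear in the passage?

8

25 tokens → 24 bigram windows in total.
Repeated bigrams (each contributes count−1 duplicates):
  do do: 6
  do sad: 4
  sad do: 4
  child sad: 3
  sad child: 3
  sad sad: 2
16 duplicate windows → 24 − 16 = 8 distinct.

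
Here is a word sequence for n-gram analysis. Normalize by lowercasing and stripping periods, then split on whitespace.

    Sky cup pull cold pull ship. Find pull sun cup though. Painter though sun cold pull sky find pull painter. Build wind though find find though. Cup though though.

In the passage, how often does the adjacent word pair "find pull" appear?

Scanning the 28 overlapping bigram windows for "find pull":
  position 7–8: find pull
  position 18–19: find pull

2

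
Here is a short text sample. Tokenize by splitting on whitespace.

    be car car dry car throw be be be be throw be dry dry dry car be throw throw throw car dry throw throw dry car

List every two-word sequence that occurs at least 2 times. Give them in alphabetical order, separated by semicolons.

Bigram counts meeting the condition (at least 2 times):
  be be: 3
  be throw: 2
  car dry: 2
  dry car: 3
  dry dry: 2
  throw be: 2
  throw throw: 3

be be; be throw; car dry; dry car; dry dry; throw be; throw throw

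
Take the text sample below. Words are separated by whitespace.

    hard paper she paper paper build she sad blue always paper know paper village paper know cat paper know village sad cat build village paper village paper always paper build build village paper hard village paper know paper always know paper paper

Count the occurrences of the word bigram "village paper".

5

Scanning the 41 overlapping bigram windows for "village paper":
  position 14–15: village paper
  position 24–25: village paper
  position 26–27: village paper
  position 32–33: village paper
  position 35–36: village paper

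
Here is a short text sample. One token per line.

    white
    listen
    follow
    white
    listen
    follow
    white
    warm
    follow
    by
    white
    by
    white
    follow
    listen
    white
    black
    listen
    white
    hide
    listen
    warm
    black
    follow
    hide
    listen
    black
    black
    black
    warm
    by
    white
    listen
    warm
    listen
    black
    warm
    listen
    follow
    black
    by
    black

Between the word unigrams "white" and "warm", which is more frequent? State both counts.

"white": 8 occurrences
"warm": 5 occurrences

"white" (8 vs 5)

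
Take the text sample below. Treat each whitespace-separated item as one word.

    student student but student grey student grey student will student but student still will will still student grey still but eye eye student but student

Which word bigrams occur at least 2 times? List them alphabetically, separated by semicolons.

Bigram counts meeting the condition (at least 2 times):
  but student: 3
  grey student: 2
  student but: 3
  student grey: 3

but student; grey student; student but; student grey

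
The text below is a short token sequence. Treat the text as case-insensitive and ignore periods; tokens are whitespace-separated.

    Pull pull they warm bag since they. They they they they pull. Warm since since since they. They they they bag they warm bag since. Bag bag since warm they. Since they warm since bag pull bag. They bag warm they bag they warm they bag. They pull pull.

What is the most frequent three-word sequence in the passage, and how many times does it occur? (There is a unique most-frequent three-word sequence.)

Trigram frequencies (highest first):
  they they they: 5
  they bag they: 3
  they warm bag: 2
  warm bag since: 2
  since they they: 2
  bag they warm: 2
  … (30 more, each ≤ 2)

"they they they", 5 times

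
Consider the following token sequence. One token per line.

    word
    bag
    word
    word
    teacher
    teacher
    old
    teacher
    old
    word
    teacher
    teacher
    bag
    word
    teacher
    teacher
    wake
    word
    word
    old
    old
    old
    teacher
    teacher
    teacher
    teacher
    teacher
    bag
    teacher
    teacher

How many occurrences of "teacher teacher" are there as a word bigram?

Scanning the 29 overlapping bigram windows for "teacher teacher":
  position 5–6: teacher teacher
  position 11–12: teacher teacher
  position 15–16: teacher teacher
  position 23–24: teacher teacher
  position 24–25: teacher teacher
  position 25–26: teacher teacher
  position 26–27: teacher teacher
  position 29–30: teacher teacher

8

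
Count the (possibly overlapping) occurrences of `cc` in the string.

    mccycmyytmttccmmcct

3

Sliding a length-2 window over the 19 characters (18 positions):
  position 2–3: cc
  position 13–14: cc
  position 17–18: cc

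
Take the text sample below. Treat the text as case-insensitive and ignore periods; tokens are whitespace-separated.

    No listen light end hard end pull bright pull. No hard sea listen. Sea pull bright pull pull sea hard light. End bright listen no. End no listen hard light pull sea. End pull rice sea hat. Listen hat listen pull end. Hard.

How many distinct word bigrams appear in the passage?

43 tokens → 42 bigram windows in total.
Repeated bigrams (each contributes count−1 duplicates):
  bright pull: 2
  end hard: 2
  end pull: 2
  hard light: 2
  hat listen: 2
  light end: 2
  no listen: 2
  pull bright: 2
  … (1 more repeated)
9 duplicate windows → 42 − 9 = 33 distinct.

33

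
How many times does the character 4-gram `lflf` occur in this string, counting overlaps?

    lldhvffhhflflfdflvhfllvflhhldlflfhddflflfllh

3

Sliding a length-4 window over the 44 characters (41 positions):
  position 11–14: lflf
  position 30–33: lflf
  position 38–41: lflf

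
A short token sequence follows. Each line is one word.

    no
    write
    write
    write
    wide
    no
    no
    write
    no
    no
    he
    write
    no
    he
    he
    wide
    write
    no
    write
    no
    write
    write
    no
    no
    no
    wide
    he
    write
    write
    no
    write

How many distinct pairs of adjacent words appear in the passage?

31 tokens → 30 bigram windows in total.
Repeated bigrams (each contributes count−1 duplicates):
  write no: 6
  no write: 5
  no no: 4
  write write: 4
  he write: 2
  no he: 2
17 duplicate windows → 30 − 17 = 13 distinct.

13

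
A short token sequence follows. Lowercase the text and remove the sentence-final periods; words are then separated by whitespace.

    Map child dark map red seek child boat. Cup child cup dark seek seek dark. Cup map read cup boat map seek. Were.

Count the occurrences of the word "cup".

4

Scanning the 23 tokens for "cup":
  position 9: cup
  position 11: cup
  position 16: cup
  position 19: cup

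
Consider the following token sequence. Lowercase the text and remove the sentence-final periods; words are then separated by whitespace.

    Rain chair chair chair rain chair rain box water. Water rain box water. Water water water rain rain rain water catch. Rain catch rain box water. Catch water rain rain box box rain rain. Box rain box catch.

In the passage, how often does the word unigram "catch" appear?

4

Scanning the 38 tokens for "catch":
  position 21: catch
  position 23: catch
  position 27: catch
  position 38: catch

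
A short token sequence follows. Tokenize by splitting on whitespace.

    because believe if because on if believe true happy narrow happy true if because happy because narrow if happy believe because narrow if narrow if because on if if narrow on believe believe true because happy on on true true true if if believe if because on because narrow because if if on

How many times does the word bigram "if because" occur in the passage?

4

Scanning the 52 overlapping bigram windows for "if because":
  position 3–4: if because
  position 13–14: if because
  position 25–26: if because
  position 45–46: if because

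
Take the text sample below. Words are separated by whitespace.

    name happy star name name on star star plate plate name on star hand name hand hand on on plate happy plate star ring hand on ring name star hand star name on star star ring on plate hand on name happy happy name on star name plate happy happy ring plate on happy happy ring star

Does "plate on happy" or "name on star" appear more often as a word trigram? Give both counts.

"name on star" (4 vs 1)

"plate on happy": 1 occurrence
"name on star": 4 occurrences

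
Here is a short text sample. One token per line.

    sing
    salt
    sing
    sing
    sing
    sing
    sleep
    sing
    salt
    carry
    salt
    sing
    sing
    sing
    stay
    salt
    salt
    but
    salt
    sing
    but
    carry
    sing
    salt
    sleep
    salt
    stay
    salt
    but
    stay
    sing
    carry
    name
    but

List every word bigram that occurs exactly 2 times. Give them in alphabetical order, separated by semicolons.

Bigram counts meeting the condition (exactly 2 times):
  salt but: 2
  stay salt: 2

salt but; stay salt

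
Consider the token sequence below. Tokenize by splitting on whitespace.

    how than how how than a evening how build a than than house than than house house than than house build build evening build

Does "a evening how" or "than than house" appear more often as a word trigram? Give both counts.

"a evening how": 1 occurrence
"than than house": 3 occurrences

"than than house" (3 vs 1)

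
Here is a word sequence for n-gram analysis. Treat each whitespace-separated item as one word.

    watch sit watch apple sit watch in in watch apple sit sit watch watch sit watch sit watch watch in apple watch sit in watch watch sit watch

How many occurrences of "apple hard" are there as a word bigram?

0

Scanning the 27 overlapping bigram windows for "apple hard":
  (none found)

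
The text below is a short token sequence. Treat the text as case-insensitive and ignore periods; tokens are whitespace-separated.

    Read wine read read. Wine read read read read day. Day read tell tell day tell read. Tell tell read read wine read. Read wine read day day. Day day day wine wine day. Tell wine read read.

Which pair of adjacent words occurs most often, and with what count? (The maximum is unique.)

"read read", 7 times

Bigram frequencies (highest first):
  read read: 7
  wine read: 5
  day day: 5
  read wine: 4
  read day: 2
  read tell: 2
  … (9 more, each ≤ 2)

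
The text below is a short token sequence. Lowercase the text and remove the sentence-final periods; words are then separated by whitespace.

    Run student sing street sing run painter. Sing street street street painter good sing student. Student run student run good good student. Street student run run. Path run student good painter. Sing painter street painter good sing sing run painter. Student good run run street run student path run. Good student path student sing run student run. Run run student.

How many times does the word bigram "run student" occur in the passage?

6

Scanning the 59 overlapping bigram windows for "run student":
  position 1–2: run student
  position 17–18: run student
  position 28–29: run student
  position 46–47: run student
  position 55–56: run student
  position 59–60: run student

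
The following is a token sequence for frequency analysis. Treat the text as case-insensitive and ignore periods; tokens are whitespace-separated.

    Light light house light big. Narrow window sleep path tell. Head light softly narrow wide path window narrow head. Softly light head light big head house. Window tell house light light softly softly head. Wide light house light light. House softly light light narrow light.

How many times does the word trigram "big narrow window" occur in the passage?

1

Scanning the 43 overlapping trigram windows for "big narrow window":
  position 5–7: big narrow window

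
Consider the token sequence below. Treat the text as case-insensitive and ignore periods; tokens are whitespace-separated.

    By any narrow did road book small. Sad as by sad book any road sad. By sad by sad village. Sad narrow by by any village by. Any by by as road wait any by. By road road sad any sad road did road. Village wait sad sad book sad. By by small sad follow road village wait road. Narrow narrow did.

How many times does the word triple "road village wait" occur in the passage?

2

Scanning the 60 overlapping trigram windows for "road village wait":
  position 44–46: road village wait
  position 56–58: road village wait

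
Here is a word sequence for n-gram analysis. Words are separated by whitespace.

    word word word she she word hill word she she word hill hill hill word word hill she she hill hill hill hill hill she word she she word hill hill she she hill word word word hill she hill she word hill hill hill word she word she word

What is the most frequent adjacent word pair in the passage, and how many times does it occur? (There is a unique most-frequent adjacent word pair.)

"hill hill", 9 times

Bigram frequencies (highest first):
  hill hill: 9
  she word: 7
  word hill: 6
  word word: 5
  word she: 5
  she she: 5
  … (3 more, each ≤ 5)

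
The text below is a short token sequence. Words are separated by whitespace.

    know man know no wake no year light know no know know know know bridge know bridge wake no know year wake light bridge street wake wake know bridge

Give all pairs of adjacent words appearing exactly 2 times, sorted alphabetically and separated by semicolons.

Bigram counts meeting the condition (exactly 2 times):
  know no: 2
  no know: 2
  wake no: 2

know no; no know; wake no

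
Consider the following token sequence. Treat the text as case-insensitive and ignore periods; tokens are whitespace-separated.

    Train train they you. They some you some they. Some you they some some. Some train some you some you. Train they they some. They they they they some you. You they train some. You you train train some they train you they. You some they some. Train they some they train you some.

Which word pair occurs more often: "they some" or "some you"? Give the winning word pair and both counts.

"they some" (7 vs 6)

"they some": 7 occurrences
"some you": 6 occurrences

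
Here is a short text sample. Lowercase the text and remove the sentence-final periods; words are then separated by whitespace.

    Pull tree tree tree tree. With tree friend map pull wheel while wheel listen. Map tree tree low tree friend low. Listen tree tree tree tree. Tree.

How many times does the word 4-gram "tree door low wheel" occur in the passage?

Scanning the 24 overlapping 4-gram windows for "tree door low wheel":
  (none found)

0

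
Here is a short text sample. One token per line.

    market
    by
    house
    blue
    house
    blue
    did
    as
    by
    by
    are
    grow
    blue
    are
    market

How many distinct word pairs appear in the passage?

15 tokens → 14 bigram windows in total.
Repeated bigrams (each contributes count−1 duplicates):
  house blue: 2
1 duplicate windows → 14 − 1 = 13 distinct.

13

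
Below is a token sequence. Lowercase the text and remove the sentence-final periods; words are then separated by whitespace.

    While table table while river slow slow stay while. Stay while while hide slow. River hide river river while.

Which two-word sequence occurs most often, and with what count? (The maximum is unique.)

Bigram frequencies (highest first):
  stay while: 2
  while table: 1
  table table: 1
  table while: 1
  while river: 1
  river slow: 1
  … (11 more, each ≤ 1)

"stay while", 2 times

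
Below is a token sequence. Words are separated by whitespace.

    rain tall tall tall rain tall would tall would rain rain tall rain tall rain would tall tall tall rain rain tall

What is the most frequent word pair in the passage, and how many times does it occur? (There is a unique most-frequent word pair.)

Bigram frequencies (highest first):
  rain tall: 5
  tall tall: 4
  tall rain: 4
  tall would: 2
  would tall: 2
  rain rain: 2
  … (2 more, each ≤ 1)

"rain tall", 5 times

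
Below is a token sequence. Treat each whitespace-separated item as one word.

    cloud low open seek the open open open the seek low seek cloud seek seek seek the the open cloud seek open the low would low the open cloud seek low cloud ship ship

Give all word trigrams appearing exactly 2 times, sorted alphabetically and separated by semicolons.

Trigram counts meeting the condition (exactly 2 times):
  open cloud seek: 2
  the open cloud: 2

open cloud seek; the open cloud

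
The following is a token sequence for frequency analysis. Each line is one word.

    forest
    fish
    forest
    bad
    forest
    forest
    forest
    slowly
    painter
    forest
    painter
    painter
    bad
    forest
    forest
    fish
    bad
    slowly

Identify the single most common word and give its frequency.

"forest", 8 times

Unigram frequencies (highest first):
  forest: 8
  bad: 3
  painter: 3
  fish: 2
  slowly: 2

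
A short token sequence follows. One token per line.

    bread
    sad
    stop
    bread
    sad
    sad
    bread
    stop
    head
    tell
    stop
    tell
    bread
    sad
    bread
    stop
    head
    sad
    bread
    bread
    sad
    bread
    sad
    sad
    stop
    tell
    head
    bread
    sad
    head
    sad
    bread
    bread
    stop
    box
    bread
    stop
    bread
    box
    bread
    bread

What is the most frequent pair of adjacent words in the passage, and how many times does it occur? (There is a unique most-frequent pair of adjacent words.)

Bigram frequencies (highest first):
  bread sad: 6
  sad bread: 5
  bread stop: 4
  bread bread: 3
  sad stop: 2
  stop bread: 2
  … (13 more, each ≤ 2)

"bread sad", 6 times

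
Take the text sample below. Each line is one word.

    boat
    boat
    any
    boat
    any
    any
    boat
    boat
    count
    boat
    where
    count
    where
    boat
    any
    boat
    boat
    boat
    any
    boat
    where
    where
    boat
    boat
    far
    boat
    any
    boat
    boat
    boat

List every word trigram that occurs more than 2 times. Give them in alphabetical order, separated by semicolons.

any boat boat; boat any boat

Trigram counts meeting the condition (more than 2 times):
  any boat boat: 3
  boat any boat: 4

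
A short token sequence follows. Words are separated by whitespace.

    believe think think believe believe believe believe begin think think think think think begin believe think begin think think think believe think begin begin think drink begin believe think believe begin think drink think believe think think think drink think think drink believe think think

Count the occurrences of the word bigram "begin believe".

2

Scanning the 44 overlapping bigram windows for "begin believe":
  position 14–15: begin believe
  position 27–28: begin believe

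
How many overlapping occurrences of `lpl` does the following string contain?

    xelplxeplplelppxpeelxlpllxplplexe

4

Sliding a length-3 window over the 33 characters (31 positions):
  position 3–5: lpl
  position 9–11: lpl
  position 22–24: lpl
  position 28–30: lpl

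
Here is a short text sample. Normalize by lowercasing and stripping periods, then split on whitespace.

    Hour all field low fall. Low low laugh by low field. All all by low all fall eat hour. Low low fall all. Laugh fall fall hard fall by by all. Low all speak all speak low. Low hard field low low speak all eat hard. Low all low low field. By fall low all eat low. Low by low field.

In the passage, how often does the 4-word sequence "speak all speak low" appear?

1

Scanning the 58 overlapping 4-gram windows for "speak all speak low":
  position 34–37: speak all speak low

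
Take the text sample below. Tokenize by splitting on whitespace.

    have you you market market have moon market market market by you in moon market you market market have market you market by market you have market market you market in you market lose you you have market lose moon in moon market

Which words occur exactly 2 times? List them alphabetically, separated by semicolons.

by; lose

Unigram counts meeting the condition (exactly 2 times):
  by: 2
  lose: 2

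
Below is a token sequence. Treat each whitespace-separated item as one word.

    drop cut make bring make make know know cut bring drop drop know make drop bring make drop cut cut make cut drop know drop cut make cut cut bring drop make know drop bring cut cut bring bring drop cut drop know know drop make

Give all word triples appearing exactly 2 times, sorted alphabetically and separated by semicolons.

Trigram counts meeting the condition (exactly 2 times):
  cut bring drop: 2
  cut cut bring: 2
  cut drop know: 2
  cut make cut: 2
  drop cut make: 2

cut bring drop; cut cut bring; cut drop know; cut make cut; drop cut make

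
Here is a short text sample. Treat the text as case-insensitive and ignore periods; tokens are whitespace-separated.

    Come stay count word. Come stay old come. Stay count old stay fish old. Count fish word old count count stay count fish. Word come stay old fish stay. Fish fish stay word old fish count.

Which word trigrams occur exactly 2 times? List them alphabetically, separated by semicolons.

Trigram counts meeting the condition (exactly 2 times):
  come stay count: 2
  come stay old: 2
  count fish word: 2
  word come stay: 2

come stay count; come stay old; count fish word; word come stay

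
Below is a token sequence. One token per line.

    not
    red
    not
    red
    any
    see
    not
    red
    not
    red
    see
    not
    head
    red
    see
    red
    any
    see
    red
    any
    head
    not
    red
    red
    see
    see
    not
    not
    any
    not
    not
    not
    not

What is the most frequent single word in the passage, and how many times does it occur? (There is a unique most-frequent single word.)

"not", 12 times

Unigram frequencies (highest first):
  not: 12
  red: 9
  see: 6
  any: 4
  head: 2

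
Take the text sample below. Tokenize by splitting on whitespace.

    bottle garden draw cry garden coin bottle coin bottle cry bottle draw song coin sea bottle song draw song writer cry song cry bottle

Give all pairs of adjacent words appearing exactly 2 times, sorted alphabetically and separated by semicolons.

Bigram counts meeting the condition (exactly 2 times):
  coin bottle: 2
  cry bottle: 2
  draw song: 2

coin bottle; cry bottle; draw song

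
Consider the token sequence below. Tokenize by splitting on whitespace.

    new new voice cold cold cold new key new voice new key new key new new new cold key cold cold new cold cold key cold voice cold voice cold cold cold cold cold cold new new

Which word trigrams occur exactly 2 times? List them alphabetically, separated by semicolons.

Trigram counts meeting the condition (exactly 2 times):
  cold key cold: 2
  cold voice cold: 2
  voice cold cold: 2

cold key cold; cold voice cold; voice cold cold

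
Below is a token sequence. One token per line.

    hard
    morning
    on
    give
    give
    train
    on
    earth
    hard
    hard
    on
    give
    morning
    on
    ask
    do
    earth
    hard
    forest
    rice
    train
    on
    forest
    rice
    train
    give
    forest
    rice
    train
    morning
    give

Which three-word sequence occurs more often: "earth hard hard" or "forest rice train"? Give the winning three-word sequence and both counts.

"forest rice train" (3 vs 1)

"earth hard hard": 1 occurrence
"forest rice train": 3 occurrences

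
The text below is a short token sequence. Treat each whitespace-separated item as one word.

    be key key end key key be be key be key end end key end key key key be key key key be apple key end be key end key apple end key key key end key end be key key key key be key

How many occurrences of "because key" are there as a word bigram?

Scanning the 44 overlapping bigram windows for "because key":
  (none found)

0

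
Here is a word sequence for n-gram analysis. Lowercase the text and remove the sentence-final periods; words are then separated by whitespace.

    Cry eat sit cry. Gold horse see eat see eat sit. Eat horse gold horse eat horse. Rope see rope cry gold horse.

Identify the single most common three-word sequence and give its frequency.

Trigram frequencies (highest first):
  cry gold horse: 2
  cry eat sit: 1
  eat sit cry: 1
  sit cry gold: 1
  gold horse see: 1
  horse see eat: 1
  … (14 more, each ≤ 1)

"cry gold horse", 2 times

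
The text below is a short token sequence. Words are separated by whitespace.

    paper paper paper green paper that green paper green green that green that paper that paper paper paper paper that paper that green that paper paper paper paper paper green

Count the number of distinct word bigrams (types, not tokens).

30 tokens → 29 bigram windows in total.
Repeated bigrams (each contributes count−1 duplicates):
  paper paper: 9
  paper that: 4
  that paper: 4
  green that: 3
  paper green: 3
  that green: 3
  green paper: 2
21 duplicate windows → 29 − 21 = 8 distinct.

8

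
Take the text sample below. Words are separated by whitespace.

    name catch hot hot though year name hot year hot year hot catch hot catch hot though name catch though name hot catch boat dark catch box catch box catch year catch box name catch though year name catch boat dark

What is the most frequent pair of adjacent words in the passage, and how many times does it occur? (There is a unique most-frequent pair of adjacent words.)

"name catch", 4 times

Bigram frequencies (highest first):
  name catch: 4
  catch hot: 3
  hot catch: 3
  catch box: 3
  hot though: 2
  though year: 2
  … (14 more, each ≤ 2)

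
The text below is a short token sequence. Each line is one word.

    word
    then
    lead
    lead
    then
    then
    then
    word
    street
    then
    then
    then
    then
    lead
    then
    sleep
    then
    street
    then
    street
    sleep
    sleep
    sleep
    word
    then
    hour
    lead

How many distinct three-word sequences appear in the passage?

27 tokens → 25 trigram windows in total.
Repeated trigrams (each contributes count−1 duplicates):
  then then then: 3
2 duplicate windows → 25 − 2 = 23 distinct.

23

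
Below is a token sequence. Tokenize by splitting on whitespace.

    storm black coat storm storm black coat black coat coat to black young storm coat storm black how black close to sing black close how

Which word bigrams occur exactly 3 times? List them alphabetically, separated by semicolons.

black coat; storm black

Bigram counts meeting the condition (exactly 3 times):
  black coat: 3
  storm black: 3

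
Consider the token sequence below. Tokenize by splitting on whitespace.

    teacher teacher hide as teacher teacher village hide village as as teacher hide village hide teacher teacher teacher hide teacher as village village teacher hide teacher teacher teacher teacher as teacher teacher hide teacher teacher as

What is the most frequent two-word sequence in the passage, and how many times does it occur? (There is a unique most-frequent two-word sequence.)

"teacher teacher", 9 times

Bigram frequencies (highest first):
  teacher teacher: 9
  teacher hide: 5
  hide teacher: 4
  as teacher: 3
  teacher as: 3
  village hide: 2
  … (8 more, each ≤ 2)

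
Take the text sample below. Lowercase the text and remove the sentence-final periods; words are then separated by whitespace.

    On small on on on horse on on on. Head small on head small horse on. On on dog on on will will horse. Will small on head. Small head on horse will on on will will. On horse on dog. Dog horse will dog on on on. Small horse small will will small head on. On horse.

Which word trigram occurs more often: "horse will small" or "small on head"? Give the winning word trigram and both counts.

"horse will small": 1 occurrence
"small on head": 2 occurrences

"small on head" (2 vs 1)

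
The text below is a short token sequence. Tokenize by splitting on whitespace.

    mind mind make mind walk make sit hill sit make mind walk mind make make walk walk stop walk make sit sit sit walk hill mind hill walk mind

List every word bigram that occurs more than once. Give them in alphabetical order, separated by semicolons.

make mind; make sit; mind make; mind walk; sit sit; walk make; walk mind

Bigram counts meeting the condition (more than once):
  make mind: 2
  make sit: 2
  mind make: 2
  mind walk: 2
  sit sit: 2
  walk make: 2
  walk mind: 2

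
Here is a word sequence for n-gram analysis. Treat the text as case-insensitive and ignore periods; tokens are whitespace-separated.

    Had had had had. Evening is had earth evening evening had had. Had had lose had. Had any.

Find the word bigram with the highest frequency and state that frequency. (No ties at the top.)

"had had", 7 times

Bigram frequencies (highest first):
  had had: 7
  had evening: 1
  evening is: 1
  is had: 1
  had earth: 1
  earth evening: 1
  … (5 more, each ≤ 1)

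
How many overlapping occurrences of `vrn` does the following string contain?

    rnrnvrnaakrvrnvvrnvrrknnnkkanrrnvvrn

Sliding a length-3 window over the 36 characters (34 positions):
  position 5–7: vrn
  position 12–14: vrn
  position 16–18: vrn
  position 34–36: vrn

4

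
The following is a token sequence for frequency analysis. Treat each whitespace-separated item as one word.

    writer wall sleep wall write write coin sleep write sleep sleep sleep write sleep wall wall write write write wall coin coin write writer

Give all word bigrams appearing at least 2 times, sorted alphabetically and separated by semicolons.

Bigram counts meeting the condition (at least 2 times):
  sleep sleep: 2
  sleep wall: 2
  sleep write: 2
  wall write: 2
  write sleep: 2
  write write: 3

sleep sleep; sleep wall; sleep write; wall write; write sleep; write write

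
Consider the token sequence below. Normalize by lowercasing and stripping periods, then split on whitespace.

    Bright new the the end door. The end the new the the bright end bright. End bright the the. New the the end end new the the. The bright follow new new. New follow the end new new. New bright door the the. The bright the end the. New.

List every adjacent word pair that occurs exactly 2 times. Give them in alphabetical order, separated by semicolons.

bright end; bright the; door the; end bright; end new; end the

Bigram counts meeting the condition (exactly 2 times):
  bright end: 2
  bright the: 2
  door the: 2
  end bright: 2
  end new: 2
  end the: 2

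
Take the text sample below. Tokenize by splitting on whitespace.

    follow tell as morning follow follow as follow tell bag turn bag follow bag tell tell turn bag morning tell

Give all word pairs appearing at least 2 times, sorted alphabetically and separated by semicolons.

Bigram counts meeting the condition (at least 2 times):
  follow tell: 2
  turn bag: 2

follow tell; turn bag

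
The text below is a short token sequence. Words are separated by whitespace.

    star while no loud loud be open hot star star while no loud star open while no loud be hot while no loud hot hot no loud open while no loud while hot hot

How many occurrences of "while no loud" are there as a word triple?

5

Scanning the 32 overlapping trigram windows for "while no loud":
  position 2–4: while no loud
  position 11–13: while no loud
  position 16–18: while no loud
  position 21–23: while no loud
  position 29–31: while no loud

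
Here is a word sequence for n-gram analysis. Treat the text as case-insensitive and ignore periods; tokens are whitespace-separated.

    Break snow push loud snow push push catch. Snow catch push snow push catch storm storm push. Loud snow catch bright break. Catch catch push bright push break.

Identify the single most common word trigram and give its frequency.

Trigram frequencies (highest first):
  push loud snow: 2
  break snow push: 1
  snow push loud: 1
  loud snow push: 1
  snow push push: 1
  push push catch: 1
  … (19 more, each ≤ 1)

"push loud snow", 2 times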